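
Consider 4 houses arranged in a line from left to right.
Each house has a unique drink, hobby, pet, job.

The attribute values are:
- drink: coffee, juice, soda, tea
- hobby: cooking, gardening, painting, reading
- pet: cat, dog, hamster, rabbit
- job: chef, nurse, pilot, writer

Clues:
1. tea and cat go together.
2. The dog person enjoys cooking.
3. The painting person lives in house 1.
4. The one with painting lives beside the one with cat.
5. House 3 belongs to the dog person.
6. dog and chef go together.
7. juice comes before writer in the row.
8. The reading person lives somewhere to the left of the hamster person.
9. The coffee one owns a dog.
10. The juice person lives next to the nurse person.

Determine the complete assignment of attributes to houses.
Solution:

House | Drink | Hobby | Pet | Job
---------------------------------
  1   | juice | painting | rabbit | pilot
  2   | tea | reading | cat | nurse
  3   | coffee | cooking | dog | chef
  4   | soda | gardening | hamster | writer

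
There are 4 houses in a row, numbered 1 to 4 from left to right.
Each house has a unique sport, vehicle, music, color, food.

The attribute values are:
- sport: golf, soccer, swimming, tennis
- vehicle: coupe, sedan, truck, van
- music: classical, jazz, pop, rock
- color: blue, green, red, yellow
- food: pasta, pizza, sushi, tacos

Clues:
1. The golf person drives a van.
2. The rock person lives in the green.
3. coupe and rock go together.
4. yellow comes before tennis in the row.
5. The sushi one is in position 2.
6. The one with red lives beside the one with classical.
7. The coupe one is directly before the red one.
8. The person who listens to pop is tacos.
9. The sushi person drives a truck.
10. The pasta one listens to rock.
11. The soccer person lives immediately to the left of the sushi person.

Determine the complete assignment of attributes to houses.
Solution:

House | Sport | Vehicle | Music | Color | Food
----------------------------------------------
  1   | soccer | coupe | rock | green | pasta
  2   | swimming | truck | jazz | red | sushi
  3   | golf | van | classical | yellow | pizza
  4   | tennis | sedan | pop | blue | tacos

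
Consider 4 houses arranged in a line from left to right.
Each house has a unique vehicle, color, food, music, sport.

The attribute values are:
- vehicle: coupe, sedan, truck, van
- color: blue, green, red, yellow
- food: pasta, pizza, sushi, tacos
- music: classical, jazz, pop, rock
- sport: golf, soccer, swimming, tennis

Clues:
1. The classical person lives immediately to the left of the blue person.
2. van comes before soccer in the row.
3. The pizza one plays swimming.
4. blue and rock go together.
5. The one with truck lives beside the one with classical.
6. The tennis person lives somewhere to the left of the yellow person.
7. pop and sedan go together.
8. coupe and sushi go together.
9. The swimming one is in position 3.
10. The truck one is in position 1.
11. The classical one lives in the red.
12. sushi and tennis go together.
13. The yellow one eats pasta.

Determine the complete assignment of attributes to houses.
Solution:

House | Vehicle | Color | Food | Music | Sport
----------------------------------------------
  1   | truck | green | tacos | jazz | golf
  2   | coupe | red | sushi | classical | tennis
  3   | van | blue | pizza | rock | swimming
  4   | sedan | yellow | pasta | pop | soccer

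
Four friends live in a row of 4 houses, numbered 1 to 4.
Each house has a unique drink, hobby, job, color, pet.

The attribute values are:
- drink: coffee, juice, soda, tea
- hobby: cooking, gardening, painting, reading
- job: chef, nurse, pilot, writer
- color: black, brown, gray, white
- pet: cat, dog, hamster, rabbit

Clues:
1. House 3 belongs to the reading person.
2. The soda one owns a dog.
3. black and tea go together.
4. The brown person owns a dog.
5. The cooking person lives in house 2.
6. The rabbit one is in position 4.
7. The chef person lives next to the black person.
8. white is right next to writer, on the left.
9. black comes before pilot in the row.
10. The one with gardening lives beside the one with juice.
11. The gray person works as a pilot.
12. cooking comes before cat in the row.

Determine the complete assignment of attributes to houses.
Solution:

House | Drink | Hobby | Job | Color | Pet
-----------------------------------------
  1   | soda | gardening | nurse | brown | dog
  2   | juice | cooking | chef | white | hamster
  3   | tea | reading | writer | black | cat
  4   | coffee | painting | pilot | gray | rabbit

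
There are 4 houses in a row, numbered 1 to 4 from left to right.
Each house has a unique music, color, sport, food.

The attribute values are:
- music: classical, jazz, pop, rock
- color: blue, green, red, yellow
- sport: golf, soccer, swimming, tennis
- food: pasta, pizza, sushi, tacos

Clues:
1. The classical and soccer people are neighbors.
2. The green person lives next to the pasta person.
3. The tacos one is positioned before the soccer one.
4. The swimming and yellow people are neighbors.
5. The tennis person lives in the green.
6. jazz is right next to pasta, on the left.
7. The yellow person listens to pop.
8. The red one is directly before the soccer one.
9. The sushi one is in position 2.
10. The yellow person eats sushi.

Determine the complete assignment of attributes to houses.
Solution:

House | Music | Color | Sport | Food
------------------------------------
  1   | classical | red | swimming | tacos
  2   | pop | yellow | soccer | sushi
  3   | jazz | green | tennis | pizza
  4   | rock | blue | golf | pasta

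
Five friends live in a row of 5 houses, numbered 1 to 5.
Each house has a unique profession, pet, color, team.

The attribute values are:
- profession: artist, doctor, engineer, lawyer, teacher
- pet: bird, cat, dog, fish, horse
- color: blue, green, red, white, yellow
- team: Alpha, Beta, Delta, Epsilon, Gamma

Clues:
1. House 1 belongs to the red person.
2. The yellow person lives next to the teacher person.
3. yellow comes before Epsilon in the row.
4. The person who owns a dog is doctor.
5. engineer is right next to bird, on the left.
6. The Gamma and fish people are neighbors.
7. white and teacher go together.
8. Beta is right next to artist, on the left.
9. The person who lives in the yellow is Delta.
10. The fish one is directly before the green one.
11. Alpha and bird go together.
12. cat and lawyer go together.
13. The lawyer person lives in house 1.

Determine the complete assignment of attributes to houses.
Solution:

House | Profession | Pet | Color | Team
---------------------------------------
  1   | lawyer | cat | red | Gamma
  2   | engineer | fish | blue | Beta
  3   | artist | bird | green | Alpha
  4   | doctor | dog | yellow | Delta
  5   | teacher | horse | white | Epsilon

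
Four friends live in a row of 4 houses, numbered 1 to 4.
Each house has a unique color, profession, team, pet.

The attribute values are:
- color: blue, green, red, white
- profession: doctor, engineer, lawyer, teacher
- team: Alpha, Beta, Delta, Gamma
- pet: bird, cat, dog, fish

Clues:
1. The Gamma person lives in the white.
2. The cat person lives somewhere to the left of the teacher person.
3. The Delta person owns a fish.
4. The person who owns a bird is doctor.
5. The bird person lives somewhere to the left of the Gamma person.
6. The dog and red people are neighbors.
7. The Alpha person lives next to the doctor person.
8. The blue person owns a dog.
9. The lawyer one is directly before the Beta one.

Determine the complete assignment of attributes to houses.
Solution:

House | Color | Profession | Team | Pet
---------------------------------------
  1   | blue | lawyer | Alpha | dog
  2   | red | doctor | Beta | bird
  3   | white | engineer | Gamma | cat
  4   | green | teacher | Delta | fish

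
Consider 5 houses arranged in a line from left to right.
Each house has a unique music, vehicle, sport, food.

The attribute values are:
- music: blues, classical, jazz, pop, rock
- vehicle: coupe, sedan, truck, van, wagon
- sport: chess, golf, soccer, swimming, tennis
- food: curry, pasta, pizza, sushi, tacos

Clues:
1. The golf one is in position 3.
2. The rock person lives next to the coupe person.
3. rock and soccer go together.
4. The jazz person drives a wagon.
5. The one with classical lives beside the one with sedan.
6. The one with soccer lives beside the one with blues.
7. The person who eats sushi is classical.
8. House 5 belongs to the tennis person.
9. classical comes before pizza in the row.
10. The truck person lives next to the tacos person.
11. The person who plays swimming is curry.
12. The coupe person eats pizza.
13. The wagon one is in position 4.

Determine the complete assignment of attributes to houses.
Solution:

House | Music | Vehicle | Sport | Food
--------------------------------------
  1   | classical | truck | chess | sushi
  2   | rock | sedan | soccer | tacos
  3   | blues | coupe | golf | pizza
  4   | jazz | wagon | swimming | curry
  5   | pop | van | tennis | pasta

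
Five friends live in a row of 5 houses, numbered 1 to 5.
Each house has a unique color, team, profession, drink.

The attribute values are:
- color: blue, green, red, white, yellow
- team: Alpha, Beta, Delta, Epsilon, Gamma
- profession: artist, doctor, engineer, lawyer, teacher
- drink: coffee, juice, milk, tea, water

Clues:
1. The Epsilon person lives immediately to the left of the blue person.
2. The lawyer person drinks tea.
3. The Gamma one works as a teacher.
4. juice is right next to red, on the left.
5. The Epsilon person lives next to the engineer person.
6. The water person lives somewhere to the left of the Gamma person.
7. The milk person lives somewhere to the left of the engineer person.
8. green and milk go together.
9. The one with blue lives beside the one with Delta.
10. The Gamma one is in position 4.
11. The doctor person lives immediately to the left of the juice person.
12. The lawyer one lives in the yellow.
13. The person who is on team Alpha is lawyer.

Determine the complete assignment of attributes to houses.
Solution:

House | Color | Team | Profession | Drink
-----------------------------------------
  1   | green | Epsilon | doctor | milk
  2   | blue | Beta | engineer | juice
  3   | red | Delta | artist | water
  4   | white | Gamma | teacher | coffee
  5   | yellow | Alpha | lawyer | tea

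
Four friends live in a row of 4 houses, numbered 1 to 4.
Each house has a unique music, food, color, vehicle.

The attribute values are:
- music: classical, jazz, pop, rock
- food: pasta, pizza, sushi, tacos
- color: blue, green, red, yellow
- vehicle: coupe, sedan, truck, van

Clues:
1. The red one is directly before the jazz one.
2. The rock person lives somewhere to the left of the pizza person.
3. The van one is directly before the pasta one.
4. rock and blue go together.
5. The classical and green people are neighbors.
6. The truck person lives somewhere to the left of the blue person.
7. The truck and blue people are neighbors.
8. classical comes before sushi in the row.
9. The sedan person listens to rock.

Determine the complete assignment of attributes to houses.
Solution:

House | Music | Food | Color | Vehicle
--------------------------------------
  1   | classical | tacos | red | van
  2   | jazz | pasta | green | truck
  3   | rock | sushi | blue | sedan
  4   | pop | pizza | yellow | coupe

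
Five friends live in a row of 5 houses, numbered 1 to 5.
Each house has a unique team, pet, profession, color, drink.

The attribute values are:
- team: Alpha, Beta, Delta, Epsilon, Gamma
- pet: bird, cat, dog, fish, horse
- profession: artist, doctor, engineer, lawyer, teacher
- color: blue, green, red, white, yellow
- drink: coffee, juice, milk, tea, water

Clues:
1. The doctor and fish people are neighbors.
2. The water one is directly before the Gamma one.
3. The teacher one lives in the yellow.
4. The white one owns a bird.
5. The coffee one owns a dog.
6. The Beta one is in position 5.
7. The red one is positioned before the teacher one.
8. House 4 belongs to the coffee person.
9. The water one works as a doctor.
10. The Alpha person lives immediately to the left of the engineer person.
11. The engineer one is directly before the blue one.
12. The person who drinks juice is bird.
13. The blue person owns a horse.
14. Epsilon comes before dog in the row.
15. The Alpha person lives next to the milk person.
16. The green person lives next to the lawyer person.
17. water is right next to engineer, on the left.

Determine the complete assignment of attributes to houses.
Solution:

House | Team | Pet | Profession | Color | Drink
-----------------------------------------------
  1   | Alpha | cat | doctor | red | water
  2   | Gamma | fish | engineer | green | milk
  3   | Epsilon | horse | lawyer | blue | tea
  4   | Delta | dog | teacher | yellow | coffee
  5   | Beta | bird | artist | white | juice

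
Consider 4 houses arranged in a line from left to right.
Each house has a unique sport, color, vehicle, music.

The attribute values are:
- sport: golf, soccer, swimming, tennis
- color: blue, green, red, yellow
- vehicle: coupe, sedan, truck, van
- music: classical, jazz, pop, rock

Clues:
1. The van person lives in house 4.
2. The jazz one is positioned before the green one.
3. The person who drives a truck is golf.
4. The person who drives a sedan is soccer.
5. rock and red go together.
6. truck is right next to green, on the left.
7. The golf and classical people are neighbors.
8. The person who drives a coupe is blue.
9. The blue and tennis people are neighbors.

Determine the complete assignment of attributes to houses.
Solution:

House | Sport | Color | Vehicle | Music
---------------------------------------
  1   | golf | yellow | truck | jazz
  2   | soccer | green | sedan | classical
  3   | swimming | blue | coupe | pop
  4   | tennis | red | van | rock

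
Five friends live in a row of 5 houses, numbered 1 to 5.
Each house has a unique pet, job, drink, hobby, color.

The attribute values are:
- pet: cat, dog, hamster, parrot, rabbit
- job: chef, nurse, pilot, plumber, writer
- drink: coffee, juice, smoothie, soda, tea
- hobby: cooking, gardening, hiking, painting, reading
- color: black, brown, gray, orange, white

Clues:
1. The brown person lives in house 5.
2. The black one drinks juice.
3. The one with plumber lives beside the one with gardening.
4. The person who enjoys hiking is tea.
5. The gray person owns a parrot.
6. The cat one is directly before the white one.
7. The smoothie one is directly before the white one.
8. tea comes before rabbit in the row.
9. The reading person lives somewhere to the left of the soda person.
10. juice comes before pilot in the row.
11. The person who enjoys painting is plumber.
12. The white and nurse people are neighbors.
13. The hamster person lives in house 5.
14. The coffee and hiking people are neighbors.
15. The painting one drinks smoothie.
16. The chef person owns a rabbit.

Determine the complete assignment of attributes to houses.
Solution:

House | Pet | Job | Drink | Hobby | Color
-----------------------------------------
  1   | cat | plumber | smoothie | painting | orange
  2   | dog | writer | coffee | gardening | white
  3   | parrot | nurse | tea | hiking | gray
  4   | rabbit | chef | juice | reading | black
  5   | hamster | pilot | soda | cooking | brown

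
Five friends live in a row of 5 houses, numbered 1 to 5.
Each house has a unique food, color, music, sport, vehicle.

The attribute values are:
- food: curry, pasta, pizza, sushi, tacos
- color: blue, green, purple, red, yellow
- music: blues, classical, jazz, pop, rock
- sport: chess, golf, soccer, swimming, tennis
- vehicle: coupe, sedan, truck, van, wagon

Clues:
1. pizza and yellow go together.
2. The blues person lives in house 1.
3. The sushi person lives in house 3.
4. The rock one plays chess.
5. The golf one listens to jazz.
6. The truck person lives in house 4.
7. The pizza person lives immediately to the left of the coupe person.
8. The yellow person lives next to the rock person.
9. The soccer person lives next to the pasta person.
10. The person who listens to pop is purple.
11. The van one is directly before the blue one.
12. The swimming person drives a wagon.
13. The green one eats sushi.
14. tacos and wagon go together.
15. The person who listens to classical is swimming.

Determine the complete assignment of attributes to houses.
Solution:

House | Food | Color | Music | Sport | Vehicle
----------------------------------------------
  1   | pizza | yellow | blues | soccer | van
  2   | pasta | blue | rock | chess | coupe
  3   | sushi | green | jazz | golf | sedan
  4   | curry | purple | pop | tennis | truck
  5   | tacos | red | classical | swimming | wagon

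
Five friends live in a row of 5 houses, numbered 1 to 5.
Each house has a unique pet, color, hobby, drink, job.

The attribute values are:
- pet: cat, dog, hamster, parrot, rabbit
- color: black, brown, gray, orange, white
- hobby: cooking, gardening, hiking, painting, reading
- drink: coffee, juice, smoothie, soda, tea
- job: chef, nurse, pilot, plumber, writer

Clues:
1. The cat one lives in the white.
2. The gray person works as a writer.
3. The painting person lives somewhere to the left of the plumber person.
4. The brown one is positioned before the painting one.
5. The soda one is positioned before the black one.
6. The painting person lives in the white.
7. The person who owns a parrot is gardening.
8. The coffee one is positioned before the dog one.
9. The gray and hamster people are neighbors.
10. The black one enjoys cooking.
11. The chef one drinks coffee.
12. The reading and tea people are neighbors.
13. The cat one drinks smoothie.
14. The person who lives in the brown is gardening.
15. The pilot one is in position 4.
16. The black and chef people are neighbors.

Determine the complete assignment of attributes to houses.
Solution:

House | Pet | Color | Hobby | Drink | Job
-----------------------------------------
  1   | rabbit | gray | reading | soda | writer
  2   | hamster | black | cooking | tea | nurse
  3   | parrot | brown | gardening | coffee | chef
  4   | cat | white | painting | smoothie | pilot
  5   | dog | orange | hiking | juice | plumber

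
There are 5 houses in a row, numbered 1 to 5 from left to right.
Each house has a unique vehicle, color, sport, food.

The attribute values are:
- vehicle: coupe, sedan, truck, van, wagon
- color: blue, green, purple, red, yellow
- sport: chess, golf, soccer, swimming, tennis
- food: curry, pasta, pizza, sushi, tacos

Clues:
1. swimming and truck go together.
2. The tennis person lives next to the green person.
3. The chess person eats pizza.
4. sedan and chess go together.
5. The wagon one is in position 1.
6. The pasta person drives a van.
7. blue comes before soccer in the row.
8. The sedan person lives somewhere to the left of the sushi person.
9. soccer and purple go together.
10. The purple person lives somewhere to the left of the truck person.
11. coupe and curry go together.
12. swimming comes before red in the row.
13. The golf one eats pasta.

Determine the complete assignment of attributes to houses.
Solution:

House | Vehicle | Color | Sport | Food
--------------------------------------
  1   | wagon | blue | tennis | tacos
  2   | sedan | green | chess | pizza
  3   | coupe | purple | soccer | curry
  4   | truck | yellow | swimming | sushi
  5   | van | red | golf | pasta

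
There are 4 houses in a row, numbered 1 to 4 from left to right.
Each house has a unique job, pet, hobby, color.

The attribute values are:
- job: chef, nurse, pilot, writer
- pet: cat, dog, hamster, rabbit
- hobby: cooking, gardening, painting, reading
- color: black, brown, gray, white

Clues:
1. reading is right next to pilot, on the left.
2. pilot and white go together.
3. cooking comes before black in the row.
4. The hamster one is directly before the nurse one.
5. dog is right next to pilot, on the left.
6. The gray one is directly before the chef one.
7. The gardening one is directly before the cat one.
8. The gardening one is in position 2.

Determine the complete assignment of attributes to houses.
Solution:

House | Job | Pet | Hobby | Color
---------------------------------
  1   | writer | dog | reading | brown
  2   | pilot | hamster | gardening | white
  3   | nurse | cat | cooking | gray
  4   | chef | rabbit | painting | black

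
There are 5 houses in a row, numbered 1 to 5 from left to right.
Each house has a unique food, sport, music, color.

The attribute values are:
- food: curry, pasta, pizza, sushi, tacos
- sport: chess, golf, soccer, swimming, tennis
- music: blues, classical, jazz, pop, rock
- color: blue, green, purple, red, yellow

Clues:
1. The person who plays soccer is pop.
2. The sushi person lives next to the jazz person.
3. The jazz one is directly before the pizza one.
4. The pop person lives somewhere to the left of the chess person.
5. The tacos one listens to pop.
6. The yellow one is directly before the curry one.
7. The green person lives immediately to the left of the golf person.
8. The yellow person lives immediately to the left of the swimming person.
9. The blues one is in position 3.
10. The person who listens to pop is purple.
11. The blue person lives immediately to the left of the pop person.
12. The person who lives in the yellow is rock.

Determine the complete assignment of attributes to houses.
Solution:

House | Food | Sport | Music | Color
------------------------------------
  1   | sushi | tennis | rock | yellow
  2   | curry | swimming | jazz | green
  3   | pizza | golf | blues | blue
  4   | tacos | soccer | pop | purple
  5   | pasta | chess | classical | red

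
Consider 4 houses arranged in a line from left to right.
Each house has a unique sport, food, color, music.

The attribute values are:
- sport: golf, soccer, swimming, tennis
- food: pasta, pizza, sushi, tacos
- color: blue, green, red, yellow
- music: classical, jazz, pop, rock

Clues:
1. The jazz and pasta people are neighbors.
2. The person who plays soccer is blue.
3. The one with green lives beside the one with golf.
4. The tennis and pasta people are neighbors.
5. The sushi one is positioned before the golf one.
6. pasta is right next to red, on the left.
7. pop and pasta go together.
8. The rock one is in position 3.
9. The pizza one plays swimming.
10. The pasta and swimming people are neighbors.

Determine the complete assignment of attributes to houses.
Solution:

House | Sport | Food | Color | Music
------------------------------------
  1   | tennis | sushi | green | jazz
  2   | golf | pasta | yellow | pop
  3   | swimming | pizza | red | rock
  4   | soccer | tacos | blue | classical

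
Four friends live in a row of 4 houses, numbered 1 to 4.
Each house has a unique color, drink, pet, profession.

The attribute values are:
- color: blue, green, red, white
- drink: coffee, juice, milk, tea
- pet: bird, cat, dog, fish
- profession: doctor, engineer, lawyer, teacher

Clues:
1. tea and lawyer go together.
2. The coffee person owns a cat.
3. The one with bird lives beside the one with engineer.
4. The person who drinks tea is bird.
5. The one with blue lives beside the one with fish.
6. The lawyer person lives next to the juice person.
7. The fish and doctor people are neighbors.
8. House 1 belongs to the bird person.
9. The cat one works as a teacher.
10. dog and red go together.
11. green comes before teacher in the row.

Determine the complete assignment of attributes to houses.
Solution:

House | Color | Drink | Pet | Profession
----------------------------------------
  1   | blue | tea | bird | lawyer
  2   | green | juice | fish | engineer
  3   | red | milk | dog | doctor
  4   | white | coffee | cat | teacher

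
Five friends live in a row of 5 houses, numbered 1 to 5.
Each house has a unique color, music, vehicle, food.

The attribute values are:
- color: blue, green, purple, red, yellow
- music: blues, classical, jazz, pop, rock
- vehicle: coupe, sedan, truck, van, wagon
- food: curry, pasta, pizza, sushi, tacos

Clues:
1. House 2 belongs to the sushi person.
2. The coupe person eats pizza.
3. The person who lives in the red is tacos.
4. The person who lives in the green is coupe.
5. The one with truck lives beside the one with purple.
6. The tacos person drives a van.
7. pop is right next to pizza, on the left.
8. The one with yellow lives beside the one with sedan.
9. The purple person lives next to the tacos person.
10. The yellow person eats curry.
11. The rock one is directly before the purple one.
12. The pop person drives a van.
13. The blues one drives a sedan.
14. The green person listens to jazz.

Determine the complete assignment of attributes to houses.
Solution:

House | Color | Music | Vehicle | Food
--------------------------------------
  1   | yellow | rock | truck | curry
  2   | purple | blues | sedan | sushi
  3   | red | pop | van | tacos
  4   | green | jazz | coupe | pizza
  5   | blue | classical | wagon | pasta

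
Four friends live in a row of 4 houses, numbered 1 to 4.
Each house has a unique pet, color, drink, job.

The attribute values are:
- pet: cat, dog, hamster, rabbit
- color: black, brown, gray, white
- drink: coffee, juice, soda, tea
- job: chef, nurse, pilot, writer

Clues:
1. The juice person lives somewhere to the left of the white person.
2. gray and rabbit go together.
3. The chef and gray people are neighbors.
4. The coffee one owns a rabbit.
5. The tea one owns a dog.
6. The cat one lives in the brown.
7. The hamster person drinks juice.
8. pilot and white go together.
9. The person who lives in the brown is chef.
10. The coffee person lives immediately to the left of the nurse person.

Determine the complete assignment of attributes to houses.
Solution:

House | Pet | Color | Drink | Job
---------------------------------
  1   | cat | brown | soda | chef
  2   | rabbit | gray | coffee | writer
  3   | hamster | black | juice | nurse
  4   | dog | white | tea | pilot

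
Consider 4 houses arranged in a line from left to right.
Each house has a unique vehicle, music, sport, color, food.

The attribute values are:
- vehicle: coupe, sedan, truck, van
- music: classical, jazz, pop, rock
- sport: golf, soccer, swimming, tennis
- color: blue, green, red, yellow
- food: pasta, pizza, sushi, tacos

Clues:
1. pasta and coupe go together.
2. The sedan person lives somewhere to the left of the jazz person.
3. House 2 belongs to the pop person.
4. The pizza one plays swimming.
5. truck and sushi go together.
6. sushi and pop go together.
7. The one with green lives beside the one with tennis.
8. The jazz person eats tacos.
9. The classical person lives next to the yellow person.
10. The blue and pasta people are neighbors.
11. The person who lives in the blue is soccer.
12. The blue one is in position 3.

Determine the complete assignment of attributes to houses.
Solution:

House | Vehicle | Music | Sport | Color | Food
----------------------------------------------
  1   | sedan | classical | swimming | green | pizza
  2   | truck | pop | tennis | yellow | sushi
  3   | van | jazz | soccer | blue | tacos
  4   | coupe | rock | golf | red | pasta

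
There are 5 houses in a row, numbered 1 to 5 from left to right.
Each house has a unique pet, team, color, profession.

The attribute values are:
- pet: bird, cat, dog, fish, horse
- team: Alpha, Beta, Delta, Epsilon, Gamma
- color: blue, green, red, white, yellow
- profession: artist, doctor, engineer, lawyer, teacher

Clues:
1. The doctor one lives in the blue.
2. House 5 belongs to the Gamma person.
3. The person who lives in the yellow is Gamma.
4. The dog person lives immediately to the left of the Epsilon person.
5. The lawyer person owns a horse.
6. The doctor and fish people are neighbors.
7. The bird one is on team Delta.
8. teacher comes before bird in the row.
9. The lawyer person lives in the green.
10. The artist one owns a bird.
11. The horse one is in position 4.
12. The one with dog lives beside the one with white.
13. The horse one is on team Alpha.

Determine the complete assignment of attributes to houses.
Solution:

House | Pet | Team | Color | Profession
---------------------------------------
  1   | dog | Beta | blue | doctor
  2   | fish | Epsilon | white | teacher
  3   | bird | Delta | red | artist
  4   | horse | Alpha | green | lawyer
  5   | cat | Gamma | yellow | engineer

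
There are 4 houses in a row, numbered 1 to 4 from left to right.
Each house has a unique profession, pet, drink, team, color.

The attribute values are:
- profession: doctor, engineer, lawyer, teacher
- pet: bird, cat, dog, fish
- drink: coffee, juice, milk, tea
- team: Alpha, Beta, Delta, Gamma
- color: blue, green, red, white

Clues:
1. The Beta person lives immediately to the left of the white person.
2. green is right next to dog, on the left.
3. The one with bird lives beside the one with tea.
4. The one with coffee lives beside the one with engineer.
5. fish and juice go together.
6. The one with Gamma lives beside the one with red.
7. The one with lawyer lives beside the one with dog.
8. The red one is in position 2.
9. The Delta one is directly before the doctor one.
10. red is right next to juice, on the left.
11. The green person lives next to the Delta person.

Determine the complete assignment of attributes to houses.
Solution:

House | Profession | Pet | Drink | Team | Color
-----------------------------------------------
  1   | lawyer | bird | coffee | Gamma | green
  2   | engineer | dog | tea | Delta | red
  3   | doctor | fish | juice | Beta | blue
  4   | teacher | cat | milk | Alpha | white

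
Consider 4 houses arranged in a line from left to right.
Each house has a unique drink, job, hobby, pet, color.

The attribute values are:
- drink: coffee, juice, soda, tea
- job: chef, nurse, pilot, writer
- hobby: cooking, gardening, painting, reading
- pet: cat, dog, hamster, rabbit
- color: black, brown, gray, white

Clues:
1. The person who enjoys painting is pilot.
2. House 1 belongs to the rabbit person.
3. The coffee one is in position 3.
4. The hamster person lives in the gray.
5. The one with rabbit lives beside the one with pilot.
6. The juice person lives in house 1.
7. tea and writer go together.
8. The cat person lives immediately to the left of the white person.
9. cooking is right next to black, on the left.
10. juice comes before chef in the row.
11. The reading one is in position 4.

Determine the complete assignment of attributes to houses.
Solution:

House | Drink | Job | Hobby | Pet | Color
-----------------------------------------
  1   | juice | nurse | cooking | rabbit | brown
  2   | soda | pilot | painting | cat | black
  3   | coffee | chef | gardening | dog | white
  4   | tea | writer | reading | hamster | gray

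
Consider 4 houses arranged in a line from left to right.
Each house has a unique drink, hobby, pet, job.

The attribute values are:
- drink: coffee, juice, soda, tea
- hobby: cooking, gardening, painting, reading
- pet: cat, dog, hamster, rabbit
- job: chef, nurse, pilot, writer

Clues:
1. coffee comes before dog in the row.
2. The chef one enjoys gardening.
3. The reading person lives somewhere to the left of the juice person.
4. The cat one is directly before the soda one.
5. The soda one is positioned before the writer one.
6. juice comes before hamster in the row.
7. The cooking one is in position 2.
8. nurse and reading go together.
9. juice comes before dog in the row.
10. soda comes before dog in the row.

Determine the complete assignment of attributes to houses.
Solution:

House | Drink | Hobby | Pet | Job
---------------------------------
  1   | coffee | reading | rabbit | nurse
  2   | juice | cooking | cat | pilot
  3   | soda | gardening | hamster | chef
  4   | tea | painting | dog | writer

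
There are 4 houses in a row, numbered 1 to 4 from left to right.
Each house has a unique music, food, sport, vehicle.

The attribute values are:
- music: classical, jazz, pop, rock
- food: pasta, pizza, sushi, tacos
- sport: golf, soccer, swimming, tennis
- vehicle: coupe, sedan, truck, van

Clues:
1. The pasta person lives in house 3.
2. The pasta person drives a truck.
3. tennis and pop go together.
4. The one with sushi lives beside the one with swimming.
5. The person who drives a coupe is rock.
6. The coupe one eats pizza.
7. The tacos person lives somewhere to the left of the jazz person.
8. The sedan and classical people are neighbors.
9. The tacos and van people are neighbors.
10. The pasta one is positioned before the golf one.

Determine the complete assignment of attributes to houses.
Solution:

House | Music | Food | Sport | Vehicle
--------------------------------------
  1   | pop | tacos | tennis | sedan
  2   | classical | sushi | soccer | van
  3   | jazz | pasta | swimming | truck
  4   | rock | pizza | golf | coupe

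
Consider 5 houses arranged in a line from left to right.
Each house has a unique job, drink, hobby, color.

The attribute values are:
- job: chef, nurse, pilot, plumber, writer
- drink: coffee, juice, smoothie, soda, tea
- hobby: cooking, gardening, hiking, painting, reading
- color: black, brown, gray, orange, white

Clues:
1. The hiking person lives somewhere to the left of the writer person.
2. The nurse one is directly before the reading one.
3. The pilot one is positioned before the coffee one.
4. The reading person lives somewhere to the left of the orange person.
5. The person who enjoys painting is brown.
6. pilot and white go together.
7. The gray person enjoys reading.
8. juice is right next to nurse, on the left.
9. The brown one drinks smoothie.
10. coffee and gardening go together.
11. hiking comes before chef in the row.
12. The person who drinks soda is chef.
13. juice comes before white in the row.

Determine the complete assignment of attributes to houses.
Solution:

House | Job | Drink | Hobby | Color
-----------------------------------
  1   | plumber | juice | hiking | black
  2   | nurse | smoothie | painting | brown
  3   | chef | soda | reading | gray
  4   | pilot | tea | cooking | white
  5   | writer | coffee | gardening | orange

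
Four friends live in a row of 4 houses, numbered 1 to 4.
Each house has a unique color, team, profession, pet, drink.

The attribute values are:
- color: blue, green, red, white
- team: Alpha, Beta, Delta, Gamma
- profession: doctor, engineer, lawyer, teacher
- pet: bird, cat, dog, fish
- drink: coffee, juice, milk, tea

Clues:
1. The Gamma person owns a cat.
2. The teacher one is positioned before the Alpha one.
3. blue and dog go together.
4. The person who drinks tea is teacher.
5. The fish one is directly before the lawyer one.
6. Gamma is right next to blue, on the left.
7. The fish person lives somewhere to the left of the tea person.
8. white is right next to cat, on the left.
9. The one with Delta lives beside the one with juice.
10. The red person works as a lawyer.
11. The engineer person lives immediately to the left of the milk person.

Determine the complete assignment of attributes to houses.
Solution:

House | Color | Team | Profession | Pet | Drink
-----------------------------------------------
  1   | white | Beta | engineer | fish | coffee
  2   | red | Gamma | lawyer | cat | milk
  3   | blue | Delta | teacher | dog | tea
  4   | green | Alpha | doctor | bird | juice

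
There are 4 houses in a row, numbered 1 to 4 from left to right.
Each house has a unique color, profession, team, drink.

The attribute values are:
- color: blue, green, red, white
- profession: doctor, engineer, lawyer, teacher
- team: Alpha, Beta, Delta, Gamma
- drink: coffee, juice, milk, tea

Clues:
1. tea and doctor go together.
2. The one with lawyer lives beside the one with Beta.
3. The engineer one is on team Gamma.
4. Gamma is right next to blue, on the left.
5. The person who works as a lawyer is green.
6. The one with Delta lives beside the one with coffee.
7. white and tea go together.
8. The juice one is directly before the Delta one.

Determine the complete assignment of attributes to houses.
Solution:

House | Color | Profession | Team | Drink
-----------------------------------------
  1   | red | engineer | Gamma | juice
  2   | blue | teacher | Delta | milk
  3   | green | lawyer | Alpha | coffee
  4   | white | doctor | Beta | tea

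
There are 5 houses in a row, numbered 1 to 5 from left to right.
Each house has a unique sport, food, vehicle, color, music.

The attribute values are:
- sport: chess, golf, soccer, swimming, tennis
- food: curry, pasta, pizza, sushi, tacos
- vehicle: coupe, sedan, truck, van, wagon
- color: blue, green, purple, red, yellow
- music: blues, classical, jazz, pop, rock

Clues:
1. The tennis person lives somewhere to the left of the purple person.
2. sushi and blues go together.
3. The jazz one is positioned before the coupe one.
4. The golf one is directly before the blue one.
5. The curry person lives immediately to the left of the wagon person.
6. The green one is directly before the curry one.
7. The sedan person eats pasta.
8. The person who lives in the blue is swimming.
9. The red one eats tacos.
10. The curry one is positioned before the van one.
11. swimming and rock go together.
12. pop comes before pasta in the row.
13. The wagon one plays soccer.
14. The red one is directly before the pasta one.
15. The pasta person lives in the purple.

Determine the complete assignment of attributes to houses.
Solution:

House | Sport | Food | Vehicle | Color | Music
----------------------------------------------
  1   | golf | pizza | truck | green | jazz
  2   | swimming | curry | coupe | blue | rock
  3   | soccer | sushi | wagon | yellow | blues
  4   | tennis | tacos | van | red | pop
  5   | chess | pasta | sedan | purple | classical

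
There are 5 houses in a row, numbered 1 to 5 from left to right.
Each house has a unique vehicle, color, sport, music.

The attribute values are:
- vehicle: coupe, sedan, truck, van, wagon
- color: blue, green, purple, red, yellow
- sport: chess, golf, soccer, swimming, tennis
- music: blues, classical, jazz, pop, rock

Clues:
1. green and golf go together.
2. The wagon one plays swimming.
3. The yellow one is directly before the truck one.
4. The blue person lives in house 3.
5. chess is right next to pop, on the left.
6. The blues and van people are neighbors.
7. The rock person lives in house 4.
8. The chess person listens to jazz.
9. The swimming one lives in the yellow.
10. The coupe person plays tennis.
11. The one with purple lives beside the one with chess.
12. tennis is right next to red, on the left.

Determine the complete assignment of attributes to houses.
Solution:

House | Vehicle | Color | Sport | Music
---------------------------------------
  1   | coupe | purple | tennis | blues
  2   | van | red | chess | jazz
  3   | sedan | blue | soccer | pop
  4   | wagon | yellow | swimming | rock
  5   | truck | green | golf | classical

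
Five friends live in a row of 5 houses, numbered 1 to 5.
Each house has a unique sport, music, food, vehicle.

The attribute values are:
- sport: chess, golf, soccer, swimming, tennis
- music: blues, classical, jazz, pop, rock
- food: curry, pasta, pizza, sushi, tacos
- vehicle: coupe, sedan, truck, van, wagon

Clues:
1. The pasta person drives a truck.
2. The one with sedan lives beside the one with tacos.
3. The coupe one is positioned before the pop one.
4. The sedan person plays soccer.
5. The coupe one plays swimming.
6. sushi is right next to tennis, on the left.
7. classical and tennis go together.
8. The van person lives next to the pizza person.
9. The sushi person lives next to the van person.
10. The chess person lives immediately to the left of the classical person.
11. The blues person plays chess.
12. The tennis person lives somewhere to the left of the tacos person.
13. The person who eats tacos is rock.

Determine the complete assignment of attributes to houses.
Solution:

House | Sport | Music | Food | Vehicle
--------------------------------------
  1   | chess | blues | sushi | wagon
  2   | tennis | classical | curry | van
  3   | soccer | jazz | pizza | sedan
  4   | swimming | rock | tacos | coupe
  5   | golf | pop | pasta | truck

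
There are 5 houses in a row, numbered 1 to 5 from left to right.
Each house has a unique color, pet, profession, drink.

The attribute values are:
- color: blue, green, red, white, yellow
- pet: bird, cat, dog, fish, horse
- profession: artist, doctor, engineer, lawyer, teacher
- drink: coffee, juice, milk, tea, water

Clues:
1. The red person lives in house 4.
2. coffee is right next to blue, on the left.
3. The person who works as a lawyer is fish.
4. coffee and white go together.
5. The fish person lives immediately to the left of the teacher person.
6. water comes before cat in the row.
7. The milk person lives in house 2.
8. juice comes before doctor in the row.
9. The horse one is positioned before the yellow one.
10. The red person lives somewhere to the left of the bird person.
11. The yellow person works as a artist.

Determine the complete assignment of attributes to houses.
Solution:

House | Color | Pet | Profession | Drink
----------------------------------------
  1   | white | fish | lawyer | coffee
  2   | blue | horse | teacher | milk
  3   | yellow | dog | artist | water
  4   | red | cat | engineer | juice
  5   | green | bird | doctor | tea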